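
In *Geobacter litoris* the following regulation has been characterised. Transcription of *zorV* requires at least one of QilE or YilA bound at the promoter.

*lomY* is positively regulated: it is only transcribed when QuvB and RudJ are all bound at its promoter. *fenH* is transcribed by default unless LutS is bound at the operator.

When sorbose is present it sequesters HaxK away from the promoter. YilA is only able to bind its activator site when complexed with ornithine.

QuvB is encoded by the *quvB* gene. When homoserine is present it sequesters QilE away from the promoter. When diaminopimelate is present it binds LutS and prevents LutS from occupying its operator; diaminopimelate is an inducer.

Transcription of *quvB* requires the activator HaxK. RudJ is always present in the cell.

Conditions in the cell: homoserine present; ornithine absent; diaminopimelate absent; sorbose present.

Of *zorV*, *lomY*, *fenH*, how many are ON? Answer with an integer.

Homoserine is present, so QilE is inactive.
Ornithine is absent, so YilA is inactive.
No activator is available at the *zorV* promoter, so *zorV* is not transcribed.
→ *zorV* is OFF.
Sorbose is present, so HaxK is inactive.
Required activator HaxK is absent, so *quvB* is not transcribed.
So QuvB is not produced.
RudJ is produced constitutively and is active.
Required activator QuvB is absent, so *lomY* is not transcribed.
→ *lomY* is OFF.
Diaminopimelate is absent, so LutS is active.
With repressor LutS bound, *fenH* is not transcribed.
→ *fenH* is OFF.
0 of the 3 genes are transcribed.

0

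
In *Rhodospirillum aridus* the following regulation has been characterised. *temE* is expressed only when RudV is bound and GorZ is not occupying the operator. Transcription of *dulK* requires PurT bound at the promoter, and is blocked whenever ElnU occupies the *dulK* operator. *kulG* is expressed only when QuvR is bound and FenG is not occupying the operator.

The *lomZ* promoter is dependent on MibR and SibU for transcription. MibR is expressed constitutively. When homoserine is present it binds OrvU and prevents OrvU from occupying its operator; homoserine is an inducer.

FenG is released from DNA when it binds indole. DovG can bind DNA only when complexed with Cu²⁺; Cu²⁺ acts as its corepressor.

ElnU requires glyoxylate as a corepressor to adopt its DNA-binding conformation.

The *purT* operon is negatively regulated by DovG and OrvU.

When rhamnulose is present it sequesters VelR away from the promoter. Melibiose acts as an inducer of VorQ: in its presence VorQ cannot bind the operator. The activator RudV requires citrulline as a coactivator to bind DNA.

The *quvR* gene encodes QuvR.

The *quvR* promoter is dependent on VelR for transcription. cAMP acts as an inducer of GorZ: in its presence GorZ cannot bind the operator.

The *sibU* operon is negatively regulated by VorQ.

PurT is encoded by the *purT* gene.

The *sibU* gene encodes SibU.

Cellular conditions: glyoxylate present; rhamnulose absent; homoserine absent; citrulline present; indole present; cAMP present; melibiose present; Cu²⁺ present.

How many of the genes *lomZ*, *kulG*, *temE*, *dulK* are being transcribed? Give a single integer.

3

MibR is produced constitutively and is active.
Melibiose is present, so VorQ is inactive.
With no repressor bound, *sibU* is transcribed.
So SibU is produced and active.
No repressor is bound and MibR and SibU are active, so *lomZ* is transcribed.
→ *lomZ* is ON.
Indole is present, so FenG is inactive.
Rhamnulose is absent, so VelR is active.
No repressor is bound and VelR is active, so *quvR* is transcribed.
So QuvR is produced and active.
No repressor is bound and QuvR is active, so *kulG* is transcribed.
→ *kulG* is ON.
Citrulline is present, so RudV is active.
cAMP is present, so GorZ is inactive.
No repressor is bound and RudV is active, so *temE* is transcribed.
→ *temE* is ON.
Cu²⁺ is present, so DovG is active.
Homoserine is absent, so OrvU is active.
With repressor DovG bound, *purT* is not transcribed.
So PurT is not produced.
Glyoxylate is present, so ElnU is active.
With repressor ElnU bound, *dulK* is not transcribed.
→ *dulK* is OFF.
3 of the 4 genes are transcribed.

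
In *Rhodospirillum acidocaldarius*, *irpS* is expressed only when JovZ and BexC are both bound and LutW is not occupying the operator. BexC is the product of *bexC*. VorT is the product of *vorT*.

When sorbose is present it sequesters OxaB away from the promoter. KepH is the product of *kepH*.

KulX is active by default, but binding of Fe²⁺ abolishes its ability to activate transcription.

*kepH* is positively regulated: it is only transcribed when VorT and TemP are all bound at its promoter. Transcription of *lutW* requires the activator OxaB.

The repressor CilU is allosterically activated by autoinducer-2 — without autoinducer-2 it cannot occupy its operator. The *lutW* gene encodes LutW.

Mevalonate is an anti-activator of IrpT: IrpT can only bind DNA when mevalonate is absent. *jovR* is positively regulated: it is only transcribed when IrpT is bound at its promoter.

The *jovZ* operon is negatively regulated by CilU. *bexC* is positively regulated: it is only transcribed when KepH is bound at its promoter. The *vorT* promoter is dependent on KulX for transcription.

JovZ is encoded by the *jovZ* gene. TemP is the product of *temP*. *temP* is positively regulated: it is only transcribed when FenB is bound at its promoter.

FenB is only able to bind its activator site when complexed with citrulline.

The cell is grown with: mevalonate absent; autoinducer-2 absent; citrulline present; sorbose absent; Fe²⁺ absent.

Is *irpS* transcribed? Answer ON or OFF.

Autoinducer-2 is absent, so CilU is inactive.
With no repressor bound, *jovZ* is transcribed.
So JovZ is produced and active.
Fe²⁺ is absent, so KulX is active.
No repressor is bound and KulX is active, so *vorT* is transcribed.
So VorT is produced and active.
Citrulline is present, so FenB is active.
No repressor is bound and FenB is active, so *temP* is transcribed.
So TemP is produced and active.
No repressor is bound and VorT and TemP are active, so *kepH* is transcribed.
So KepH is produced and active.
No repressor is bound and KepH is active, so *bexC* is transcribed.
So BexC is produced and active.
Sorbose is absent, so OxaB is active.
No repressor is bound and OxaB is active, so *lutW* is transcribed.
So LutW is produced and active.
With repressor LutW bound, *irpS* is not transcribed.

OFF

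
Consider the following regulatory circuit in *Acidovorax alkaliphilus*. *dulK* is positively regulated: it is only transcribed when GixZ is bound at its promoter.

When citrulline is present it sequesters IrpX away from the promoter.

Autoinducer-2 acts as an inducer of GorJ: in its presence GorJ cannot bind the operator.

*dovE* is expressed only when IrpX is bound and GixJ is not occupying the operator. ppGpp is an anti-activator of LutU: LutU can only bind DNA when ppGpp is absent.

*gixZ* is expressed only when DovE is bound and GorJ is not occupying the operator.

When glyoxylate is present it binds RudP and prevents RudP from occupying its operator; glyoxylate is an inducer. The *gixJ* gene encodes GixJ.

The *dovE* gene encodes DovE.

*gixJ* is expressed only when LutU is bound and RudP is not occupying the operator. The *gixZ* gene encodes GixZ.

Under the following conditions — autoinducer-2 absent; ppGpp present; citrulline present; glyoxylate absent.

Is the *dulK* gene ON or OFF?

OFF

Glyoxylate is absent, so RudP is active.
ppGpp is present, so LutU is inactive.
With repressor RudP bound, *gixJ* is not transcribed.
So GixJ is not produced.
Citrulline is present, so IrpX is inactive.
Required activator IrpX is absent, so *dovE* is not transcribed.
So DovE is not produced.
Autoinducer-2 is absent, so GorJ is active.
With repressor GorJ bound, *gixZ* is not transcribed.
So GixZ is not produced.
Required activator GixZ is absent, so *dulK* is not transcribed.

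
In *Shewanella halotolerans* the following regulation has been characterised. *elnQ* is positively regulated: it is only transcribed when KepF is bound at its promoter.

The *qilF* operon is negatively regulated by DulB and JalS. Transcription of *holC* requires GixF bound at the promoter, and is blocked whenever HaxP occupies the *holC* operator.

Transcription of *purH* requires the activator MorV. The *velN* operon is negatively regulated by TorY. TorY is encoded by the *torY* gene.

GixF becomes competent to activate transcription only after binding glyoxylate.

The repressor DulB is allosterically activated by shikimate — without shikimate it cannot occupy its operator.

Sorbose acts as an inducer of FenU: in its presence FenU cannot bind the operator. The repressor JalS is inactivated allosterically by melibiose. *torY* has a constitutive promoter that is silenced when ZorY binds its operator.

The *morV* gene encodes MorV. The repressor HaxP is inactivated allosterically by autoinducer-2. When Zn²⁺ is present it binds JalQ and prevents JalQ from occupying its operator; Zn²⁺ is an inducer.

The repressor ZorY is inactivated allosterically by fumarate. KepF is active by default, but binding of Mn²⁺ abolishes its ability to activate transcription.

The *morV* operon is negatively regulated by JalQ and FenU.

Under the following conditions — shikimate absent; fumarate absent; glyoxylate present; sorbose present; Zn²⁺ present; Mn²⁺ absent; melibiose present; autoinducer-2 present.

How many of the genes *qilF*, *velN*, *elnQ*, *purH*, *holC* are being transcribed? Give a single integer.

5

Shikimate is absent, so DulB is inactive.
Melibiose is present, so JalS is inactive.
With no repressor bound, *qilF* is transcribed.
→ *qilF* is ON.
Fumarate is absent, so ZorY is active.
With repressor ZorY bound, *torY* is not transcribed.
So TorY is not produced.
With no repressor bound, *velN* is transcribed.
→ *velN* is ON.
Mn²⁺ is absent, so KepF is active.
No repressor is bound and KepF is active, so *elnQ* is transcribed.
→ *elnQ* is ON.
Zn²⁺ is present, so JalQ is inactive.
Sorbose is present, so FenU is inactive.
With no repressor bound, *morV* is transcribed.
So MorV is produced and active.
No repressor is bound and MorV is active, so *purH* is transcribed.
→ *purH* is ON.
Glyoxylate is present, so GixF is active.
Autoinducer-2 is present, so HaxP is inactive.
No repressor is bound and GixF is active, so *holC* is transcribed.
→ *holC* is ON.
5 of the 5 genes are transcribed.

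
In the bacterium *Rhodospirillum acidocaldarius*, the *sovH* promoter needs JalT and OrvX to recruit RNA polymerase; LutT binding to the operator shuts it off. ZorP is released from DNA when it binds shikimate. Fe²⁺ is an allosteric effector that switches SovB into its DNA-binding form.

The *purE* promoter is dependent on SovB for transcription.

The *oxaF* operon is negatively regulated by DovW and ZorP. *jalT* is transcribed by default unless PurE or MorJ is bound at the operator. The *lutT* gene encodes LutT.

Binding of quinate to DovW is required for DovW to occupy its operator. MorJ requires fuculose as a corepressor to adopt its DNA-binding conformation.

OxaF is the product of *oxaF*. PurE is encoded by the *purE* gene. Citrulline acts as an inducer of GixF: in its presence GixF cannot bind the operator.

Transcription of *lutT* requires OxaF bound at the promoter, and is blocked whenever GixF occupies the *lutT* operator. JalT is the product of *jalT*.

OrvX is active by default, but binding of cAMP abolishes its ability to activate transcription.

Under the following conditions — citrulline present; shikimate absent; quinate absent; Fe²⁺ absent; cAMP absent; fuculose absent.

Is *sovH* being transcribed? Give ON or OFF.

ON

Fe²⁺ is absent, so SovB is inactive.
Required activator SovB is absent, so *purE* is not transcribed.
So PurE is not produced.
Fuculose is absent, so MorJ is inactive.
With no repressor bound, *jalT* is transcribed.
So JalT is produced and active.
Quinate is absent, so DovW is inactive.
Shikimate is absent, so ZorP is active.
With repressor ZorP bound, *oxaF* is not transcribed.
So OxaF is not produced.
Citrulline is present, so GixF is inactive.
Required activator OxaF is absent, so *lutT* is not transcribed.
So LutT is not produced.
cAMP is absent, so OrvX is active.
No repressor is bound and JalT and OrvX are active, so *sovH* is transcribed.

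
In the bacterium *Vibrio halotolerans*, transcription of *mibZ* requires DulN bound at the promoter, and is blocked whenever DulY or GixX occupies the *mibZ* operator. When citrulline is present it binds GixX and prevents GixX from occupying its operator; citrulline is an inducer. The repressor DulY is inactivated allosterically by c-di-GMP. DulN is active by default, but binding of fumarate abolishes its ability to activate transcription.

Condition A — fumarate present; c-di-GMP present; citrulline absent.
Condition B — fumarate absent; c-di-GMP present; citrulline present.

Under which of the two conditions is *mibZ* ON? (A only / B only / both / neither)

B only

Condition A:
Fumarate is present, so DulN is inactive.
c-di-GMP is present, so DulY is inactive.
Citrulline is absent, so GixX is active.
With repressor GixX bound, *mibZ* is not transcribed.
→ *mibZ* is OFF in A.
Condition B:
Fumarate is absent, so DulN is active.
c-di-GMP is present, so DulY is inactive.
Citrulline is present, so GixX is inactive.
No repressor is bound and DulN is active, so *mibZ* is transcribed.
→ *mibZ* is ON in B.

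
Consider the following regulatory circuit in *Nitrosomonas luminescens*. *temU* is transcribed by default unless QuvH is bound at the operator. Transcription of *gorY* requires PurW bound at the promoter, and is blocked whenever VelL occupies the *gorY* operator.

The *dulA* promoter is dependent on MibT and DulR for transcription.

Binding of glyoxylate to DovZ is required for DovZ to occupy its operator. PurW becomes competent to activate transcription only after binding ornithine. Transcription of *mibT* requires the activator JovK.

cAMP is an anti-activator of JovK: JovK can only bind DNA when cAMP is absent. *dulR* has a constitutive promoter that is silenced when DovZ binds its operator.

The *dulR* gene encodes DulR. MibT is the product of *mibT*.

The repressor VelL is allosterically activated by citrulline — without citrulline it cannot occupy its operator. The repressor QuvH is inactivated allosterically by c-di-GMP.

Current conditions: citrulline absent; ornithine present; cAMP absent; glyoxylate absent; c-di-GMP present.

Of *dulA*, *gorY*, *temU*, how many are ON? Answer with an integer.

cAMP is absent, so JovK is active.
No repressor is bound and JovK is active, so *mibT* is transcribed.
So MibT is produced and active.
Glyoxylate is absent, so DovZ is inactive.
With no repressor bound, *dulR* is transcribed.
So DulR is produced and active.
No repressor is bound and MibT and DulR are active, so *dulA* is transcribed.
→ *dulA* is ON.
Ornithine is present, so PurW is active.
Citrulline is absent, so VelL is inactive.
No repressor is bound and PurW is active, so *gorY* is transcribed.
→ *gorY* is ON.
c-di-GMP is present, so QuvH is inactive.
With no repressor bound, *temU* is transcribed.
→ *temU* is ON.
3 of the 3 genes are transcribed.

3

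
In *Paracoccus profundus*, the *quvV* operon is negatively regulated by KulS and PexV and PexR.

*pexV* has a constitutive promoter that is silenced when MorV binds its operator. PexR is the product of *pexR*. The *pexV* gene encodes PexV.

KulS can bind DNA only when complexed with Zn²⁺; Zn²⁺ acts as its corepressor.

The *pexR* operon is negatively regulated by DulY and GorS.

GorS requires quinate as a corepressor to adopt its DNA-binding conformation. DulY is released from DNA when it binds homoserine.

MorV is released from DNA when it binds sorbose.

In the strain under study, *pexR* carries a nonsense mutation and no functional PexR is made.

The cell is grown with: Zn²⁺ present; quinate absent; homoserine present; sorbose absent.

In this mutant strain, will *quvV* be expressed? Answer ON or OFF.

Zn²⁺ is present, so KulS is active.
Sorbose is absent, so MorV is active.
With repressor MorV bound, *pexV* is not transcribed.
So PexV is not produced.
PexR is non-functional in this strain, so it has no effect.
With repressor KulS bound, *quvV* is not transcribed.

OFF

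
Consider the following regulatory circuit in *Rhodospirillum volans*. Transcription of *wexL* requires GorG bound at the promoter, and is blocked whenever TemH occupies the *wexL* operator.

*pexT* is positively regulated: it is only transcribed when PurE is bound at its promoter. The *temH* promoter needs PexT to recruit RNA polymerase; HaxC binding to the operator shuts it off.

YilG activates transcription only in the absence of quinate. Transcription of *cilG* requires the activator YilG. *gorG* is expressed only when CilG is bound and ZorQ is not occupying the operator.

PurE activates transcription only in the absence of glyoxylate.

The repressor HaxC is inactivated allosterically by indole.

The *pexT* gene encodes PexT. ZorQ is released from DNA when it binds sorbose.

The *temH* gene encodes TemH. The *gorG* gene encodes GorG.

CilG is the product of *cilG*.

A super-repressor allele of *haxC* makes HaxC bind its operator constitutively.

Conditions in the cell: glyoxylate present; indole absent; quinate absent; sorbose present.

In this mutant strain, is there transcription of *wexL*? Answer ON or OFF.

ON

Quinate is absent, so YilG is active.
No repressor is bound and YilG is active, so *cilG* is transcribed.
So CilG is produced and active.
Sorbose is present, so ZorQ is inactive.
No repressor is bound and CilG is active, so *gorG* is transcribed.
So GorG is produced and active.
Glyoxylate is present, so PurE is inactive.
Required activator PurE is absent, so *pexT* is not transcribed.
So PexT is not produced.
HaxC is constitutively active in this strain.
With repressor HaxC bound, *temH* is not transcribed.
So TemH is not produced.
No repressor is bound and GorG is active, so *wexL* is transcribed.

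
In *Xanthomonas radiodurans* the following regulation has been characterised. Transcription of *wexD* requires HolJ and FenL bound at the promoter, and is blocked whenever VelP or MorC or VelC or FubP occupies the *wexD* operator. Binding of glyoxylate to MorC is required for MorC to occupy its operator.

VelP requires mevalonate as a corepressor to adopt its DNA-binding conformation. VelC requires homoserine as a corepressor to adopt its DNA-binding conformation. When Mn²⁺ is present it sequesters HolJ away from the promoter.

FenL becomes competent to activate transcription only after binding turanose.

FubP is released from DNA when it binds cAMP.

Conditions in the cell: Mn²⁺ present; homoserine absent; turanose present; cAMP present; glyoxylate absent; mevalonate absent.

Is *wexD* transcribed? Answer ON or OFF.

OFF

Mn²⁺ is present, so HolJ is inactive.
Mevalonate is absent, so VelP is inactive.
Glyoxylate is absent, so MorC is inactive.
Homoserine is absent, so VelC is inactive.
cAMP is present, so FubP is inactive.
Turanose is present, so FenL is active.
Required activator HolJ is absent, so *wexD* is not transcribed.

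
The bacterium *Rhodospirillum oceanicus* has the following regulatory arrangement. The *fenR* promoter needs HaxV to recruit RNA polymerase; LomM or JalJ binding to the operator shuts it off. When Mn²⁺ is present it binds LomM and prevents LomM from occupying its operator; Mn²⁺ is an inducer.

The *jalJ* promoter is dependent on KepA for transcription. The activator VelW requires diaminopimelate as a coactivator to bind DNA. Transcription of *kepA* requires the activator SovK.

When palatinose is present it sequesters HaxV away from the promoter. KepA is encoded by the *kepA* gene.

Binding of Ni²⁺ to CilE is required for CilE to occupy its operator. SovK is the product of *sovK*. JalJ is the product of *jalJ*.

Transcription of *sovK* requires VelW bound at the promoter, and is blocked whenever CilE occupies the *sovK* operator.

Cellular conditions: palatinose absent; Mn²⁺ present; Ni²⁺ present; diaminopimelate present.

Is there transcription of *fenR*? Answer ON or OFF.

Palatinose is absent, so HaxV is active.
Mn²⁺ is present, so LomM is inactive.
Ni²⁺ is present, so CilE is active.
Diaminopimelate is present, so VelW is active.
With repressor CilE bound, *sovK* is not transcribed.
So SovK is not produced.
Required activator SovK is absent, so *kepA* is not transcribed.
So KepA is not produced.
Required activator KepA is absent, so *jalJ* is not transcribed.
So JalJ is not produced.
No repressor is bound and HaxV is active, so *fenR* is transcribed.

ON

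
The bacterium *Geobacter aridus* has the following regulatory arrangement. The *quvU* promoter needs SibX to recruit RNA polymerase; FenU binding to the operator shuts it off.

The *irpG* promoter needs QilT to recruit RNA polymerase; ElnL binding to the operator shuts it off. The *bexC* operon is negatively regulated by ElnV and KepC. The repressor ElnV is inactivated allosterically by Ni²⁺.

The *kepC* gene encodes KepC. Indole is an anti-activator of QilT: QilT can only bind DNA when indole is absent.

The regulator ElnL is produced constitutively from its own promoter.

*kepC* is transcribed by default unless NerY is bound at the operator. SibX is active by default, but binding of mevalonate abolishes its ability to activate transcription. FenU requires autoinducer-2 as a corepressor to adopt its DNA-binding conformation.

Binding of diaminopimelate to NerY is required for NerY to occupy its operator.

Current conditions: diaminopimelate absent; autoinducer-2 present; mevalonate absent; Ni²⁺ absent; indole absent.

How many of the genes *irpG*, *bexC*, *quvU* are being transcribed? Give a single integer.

Indole is absent, so QilT is active.
ElnL is produced constitutively and is active.
With repressor ElnL bound, *irpG* is not transcribed.
→ *irpG* is OFF.
Ni²⁺ is absent, so ElnV is active.
Diaminopimelate is absent, so NerY is inactive.
With no repressor bound, *kepC* is transcribed.
So KepC is produced and active.
With repressor ElnV bound, *bexC* is not transcribed.
→ *bexC* is OFF.
Mevalonate is absent, so SibX is active.
Autoinducer-2 is present, so FenU is active.
With repressor FenU bound, *quvU* is not transcribed.
→ *quvU* is OFF.
0 of the 3 genes are transcribed.

0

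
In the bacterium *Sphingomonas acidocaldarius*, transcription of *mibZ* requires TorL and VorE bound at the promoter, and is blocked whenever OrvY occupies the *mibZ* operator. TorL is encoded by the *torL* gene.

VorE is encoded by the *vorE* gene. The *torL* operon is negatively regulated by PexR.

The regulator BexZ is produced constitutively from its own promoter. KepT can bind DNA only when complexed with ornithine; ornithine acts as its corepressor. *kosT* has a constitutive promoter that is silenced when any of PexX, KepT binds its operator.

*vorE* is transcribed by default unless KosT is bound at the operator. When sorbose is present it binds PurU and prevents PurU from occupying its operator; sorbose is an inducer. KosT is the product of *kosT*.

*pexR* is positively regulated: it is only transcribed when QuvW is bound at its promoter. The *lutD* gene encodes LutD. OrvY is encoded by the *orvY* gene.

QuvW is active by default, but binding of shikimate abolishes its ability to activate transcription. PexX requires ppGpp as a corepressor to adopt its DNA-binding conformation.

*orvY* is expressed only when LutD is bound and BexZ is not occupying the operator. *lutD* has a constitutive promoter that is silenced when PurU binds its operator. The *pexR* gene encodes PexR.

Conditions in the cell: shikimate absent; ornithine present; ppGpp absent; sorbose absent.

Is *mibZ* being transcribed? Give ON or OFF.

OFF

Shikimate is absent, so QuvW is active.
No repressor is bound and QuvW is active, so *pexR* is transcribed.
So PexR is produced and active.
With repressor PexR bound, *torL* is not transcribed.
So TorL is not produced.
BexZ is produced constitutively and is active.
Sorbose is absent, so PurU is active.
With repressor PurU bound, *lutD* is not transcribed.
So LutD is not produced.
With repressor BexZ bound, *orvY* is not transcribed.
So OrvY is not produced.
ppGpp is absent, so PexX is inactive.
Ornithine is present, so KepT is active.
With repressor KepT bound, *kosT* is not transcribed.
So KosT is not produced.
With no repressor bound, *vorE* is transcribed.
So VorE is produced and active.
Required activator TorL is absent, so *mibZ* is not transcribed.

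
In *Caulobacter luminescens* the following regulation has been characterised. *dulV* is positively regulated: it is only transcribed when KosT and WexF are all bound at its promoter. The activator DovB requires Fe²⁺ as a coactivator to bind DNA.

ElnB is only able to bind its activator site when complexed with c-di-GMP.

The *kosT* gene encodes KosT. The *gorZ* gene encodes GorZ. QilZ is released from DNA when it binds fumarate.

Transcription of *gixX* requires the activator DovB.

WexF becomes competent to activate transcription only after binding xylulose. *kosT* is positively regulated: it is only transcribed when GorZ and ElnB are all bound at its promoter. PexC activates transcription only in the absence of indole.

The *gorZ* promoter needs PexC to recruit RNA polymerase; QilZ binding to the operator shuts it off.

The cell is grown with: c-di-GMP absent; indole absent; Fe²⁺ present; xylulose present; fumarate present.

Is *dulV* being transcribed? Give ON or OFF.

Indole is absent, so PexC is active.
Fumarate is present, so QilZ is inactive.
No repressor is bound and PexC is active, so *gorZ* is transcribed.
So GorZ is produced and active.
c-di-GMP is absent, so ElnB is inactive.
Required activator ElnB is absent, so *kosT* is not transcribed.
So KosT is not produced.
Xylulose is present, so WexF is active.
Required activator KosT is absent, so *dulV* is not transcribed.

OFF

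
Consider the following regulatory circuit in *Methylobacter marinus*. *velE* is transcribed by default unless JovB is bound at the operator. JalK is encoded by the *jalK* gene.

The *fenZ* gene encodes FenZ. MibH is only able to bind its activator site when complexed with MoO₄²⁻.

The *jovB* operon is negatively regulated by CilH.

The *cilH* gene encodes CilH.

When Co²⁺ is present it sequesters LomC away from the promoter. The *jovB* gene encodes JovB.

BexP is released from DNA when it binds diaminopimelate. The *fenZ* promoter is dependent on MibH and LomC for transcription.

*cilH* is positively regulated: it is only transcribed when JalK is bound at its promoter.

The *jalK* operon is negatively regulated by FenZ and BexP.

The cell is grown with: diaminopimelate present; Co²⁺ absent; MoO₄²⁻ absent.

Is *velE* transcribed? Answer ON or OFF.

ON

MoO₄²⁻ is absent, so MibH is inactive.
Co²⁺ is absent, so LomC is active.
Required activator MibH is absent, so *fenZ* is not transcribed.
So FenZ is not produced.
Diaminopimelate is present, so BexP is inactive.
With no repressor bound, *jalK* is transcribed.
So JalK is produced and active.
No repressor is bound and JalK is active, so *cilH* is transcribed.
So CilH is produced and active.
With repressor CilH bound, *jovB* is not transcribed.
So JovB is not produced.
With no repressor bound, *velE* is transcribed.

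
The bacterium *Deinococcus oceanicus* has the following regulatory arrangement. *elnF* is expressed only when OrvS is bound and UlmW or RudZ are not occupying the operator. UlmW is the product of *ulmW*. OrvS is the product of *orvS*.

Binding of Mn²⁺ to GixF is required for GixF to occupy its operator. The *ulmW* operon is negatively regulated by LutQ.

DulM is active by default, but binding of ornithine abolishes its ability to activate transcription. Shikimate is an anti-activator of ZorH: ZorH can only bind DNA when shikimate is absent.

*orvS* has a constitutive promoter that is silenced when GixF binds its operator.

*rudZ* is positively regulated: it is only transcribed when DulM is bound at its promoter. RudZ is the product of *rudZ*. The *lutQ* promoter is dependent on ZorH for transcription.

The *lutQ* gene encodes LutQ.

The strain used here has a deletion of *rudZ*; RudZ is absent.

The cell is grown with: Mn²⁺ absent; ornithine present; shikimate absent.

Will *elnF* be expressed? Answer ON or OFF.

ON

Shikimate is absent, so ZorH is active.
No repressor is bound and ZorH is active, so *lutQ* is transcribed.
So LutQ is produced and active.
With repressor LutQ bound, *ulmW* is not transcribed.
So UlmW is not produced.
RudZ is non-functional in this strain, so it has no effect.
Mn²⁺ is absent, so GixF is inactive.
With no repressor bound, *orvS* is transcribed.
So OrvS is produced and active.
No repressor is bound and OrvS is active, so *elnF* is transcribed.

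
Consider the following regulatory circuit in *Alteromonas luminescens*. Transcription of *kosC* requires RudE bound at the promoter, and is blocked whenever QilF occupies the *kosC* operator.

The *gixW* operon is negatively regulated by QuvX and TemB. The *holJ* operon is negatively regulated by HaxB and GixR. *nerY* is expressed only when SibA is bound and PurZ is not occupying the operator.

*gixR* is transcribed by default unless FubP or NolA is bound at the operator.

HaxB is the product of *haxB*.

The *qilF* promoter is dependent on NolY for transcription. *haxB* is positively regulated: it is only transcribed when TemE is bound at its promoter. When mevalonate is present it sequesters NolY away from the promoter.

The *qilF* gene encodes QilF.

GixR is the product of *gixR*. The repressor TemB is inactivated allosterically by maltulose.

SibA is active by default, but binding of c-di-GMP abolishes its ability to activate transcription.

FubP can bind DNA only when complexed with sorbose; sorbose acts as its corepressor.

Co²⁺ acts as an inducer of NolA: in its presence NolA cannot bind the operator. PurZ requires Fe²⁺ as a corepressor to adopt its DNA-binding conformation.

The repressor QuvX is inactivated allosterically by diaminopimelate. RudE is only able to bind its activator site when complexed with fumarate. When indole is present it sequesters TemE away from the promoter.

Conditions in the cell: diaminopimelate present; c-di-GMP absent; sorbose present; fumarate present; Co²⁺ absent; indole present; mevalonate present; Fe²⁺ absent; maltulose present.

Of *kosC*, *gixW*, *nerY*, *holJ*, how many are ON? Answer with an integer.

Fumarate is present, so RudE is active.
Mevalonate is present, so NolY is inactive.
Required activator NolY is absent, so *qilF* is not transcribed.
So QilF is not produced.
No repressor is bound and RudE is active, so *kosC* is transcribed.
→ *kosC* is ON.
Diaminopimelate is present, so QuvX is inactive.
Maltulose is present, so TemB is inactive.
With no repressor bound, *gixW* is transcribed.
→ *gixW* is ON.
c-di-GMP is absent, so SibA is active.
Fe²⁺ is absent, so PurZ is inactive.
No repressor is bound and SibA is active, so *nerY* is transcribed.
→ *nerY* is ON.
Indole is present, so TemE is inactive.
Required activator TemE is absent, so *haxB* is not transcribed.
So HaxB is not produced.
Sorbose is present, so FubP is active.
Co²⁺ is absent, so NolA is active.
With repressor FubP bound, *gixR* is not transcribed.
So GixR is not produced.
With no repressor bound, *holJ* is transcribed.
→ *holJ* is ON.
4 of the 4 genes are transcribed.

4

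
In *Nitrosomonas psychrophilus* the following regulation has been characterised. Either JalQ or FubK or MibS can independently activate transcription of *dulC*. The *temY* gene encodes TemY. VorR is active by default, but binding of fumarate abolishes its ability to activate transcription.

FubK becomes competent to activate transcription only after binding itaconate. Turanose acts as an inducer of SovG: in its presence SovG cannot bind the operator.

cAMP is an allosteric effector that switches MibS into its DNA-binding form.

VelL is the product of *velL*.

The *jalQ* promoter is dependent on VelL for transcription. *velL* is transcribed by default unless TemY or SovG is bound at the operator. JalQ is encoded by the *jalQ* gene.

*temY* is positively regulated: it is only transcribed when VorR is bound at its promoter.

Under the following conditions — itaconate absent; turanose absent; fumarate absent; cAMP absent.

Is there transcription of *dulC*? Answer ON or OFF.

OFF

Fumarate is absent, so VorR is active.
No repressor is bound and VorR is active, so *temY* is transcribed.
So TemY is produced and active.
Turanose is absent, so SovG is active.
With repressor TemY bound, *velL* is not transcribed.
So VelL is not produced.
Required activator VelL is absent, so *jalQ* is not transcribed.
So JalQ is not produced.
Itaconate is absent, so FubK is inactive.
cAMP is absent, so MibS is inactive.
No activator is available at the *dulC* promoter, so *dulC* is not transcribed.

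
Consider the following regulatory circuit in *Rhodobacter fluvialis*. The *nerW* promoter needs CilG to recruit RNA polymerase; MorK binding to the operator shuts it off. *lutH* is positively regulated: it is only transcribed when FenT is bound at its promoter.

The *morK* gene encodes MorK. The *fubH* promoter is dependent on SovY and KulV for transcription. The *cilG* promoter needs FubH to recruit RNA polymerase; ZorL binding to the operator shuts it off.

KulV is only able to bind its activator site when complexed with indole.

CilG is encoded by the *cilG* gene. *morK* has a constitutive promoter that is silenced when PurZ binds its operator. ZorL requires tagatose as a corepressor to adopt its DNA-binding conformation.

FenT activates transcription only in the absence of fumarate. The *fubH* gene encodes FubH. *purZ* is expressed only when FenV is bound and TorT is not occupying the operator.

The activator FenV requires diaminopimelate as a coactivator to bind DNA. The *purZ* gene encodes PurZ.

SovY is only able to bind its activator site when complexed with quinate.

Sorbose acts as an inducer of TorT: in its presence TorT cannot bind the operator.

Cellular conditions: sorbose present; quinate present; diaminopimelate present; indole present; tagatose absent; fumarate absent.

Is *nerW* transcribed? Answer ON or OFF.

ON

Sorbose is present, so TorT is inactive.
Diaminopimelate is present, so FenV is active.
No repressor is bound and FenV is active, so *purZ* is transcribed.
So PurZ is produced and active.
With repressor PurZ bound, *morK* is not transcribed.
So MorK is not produced.
Tagatose is absent, so ZorL is inactive.
Quinate is present, so SovY is active.
Indole is present, so KulV is active.
No repressor is bound and SovY and KulV are active, so *fubH* is transcribed.
So FubH is produced and active.
No repressor is bound and FubH is active, so *cilG* is transcribed.
So CilG is produced and active.
No repressor is bound and CilG is active, so *nerW* is transcribed.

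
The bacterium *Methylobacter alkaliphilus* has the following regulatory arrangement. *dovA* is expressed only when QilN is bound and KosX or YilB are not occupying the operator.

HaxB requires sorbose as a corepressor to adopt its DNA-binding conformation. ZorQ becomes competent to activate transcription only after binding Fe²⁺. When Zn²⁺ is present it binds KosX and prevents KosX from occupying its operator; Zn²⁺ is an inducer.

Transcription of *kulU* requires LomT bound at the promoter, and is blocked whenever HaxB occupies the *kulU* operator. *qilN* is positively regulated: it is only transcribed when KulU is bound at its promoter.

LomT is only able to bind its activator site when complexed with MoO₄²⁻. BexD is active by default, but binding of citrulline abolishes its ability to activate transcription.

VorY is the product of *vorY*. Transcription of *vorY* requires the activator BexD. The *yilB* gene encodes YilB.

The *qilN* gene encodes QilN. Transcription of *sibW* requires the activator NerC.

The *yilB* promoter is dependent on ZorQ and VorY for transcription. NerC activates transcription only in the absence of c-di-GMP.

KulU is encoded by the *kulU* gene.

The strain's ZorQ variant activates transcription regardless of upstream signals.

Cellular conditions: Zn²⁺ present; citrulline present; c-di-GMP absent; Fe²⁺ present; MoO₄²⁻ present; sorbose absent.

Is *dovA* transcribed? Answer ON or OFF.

ON

Zn²⁺ is present, so KosX is inactive.
MoO₄²⁻ is present, so LomT is active.
Sorbose is absent, so HaxB is inactive.
No repressor is bound and LomT is active, so *kulU* is transcribed.
So KulU is produced and active.
No repressor is bound and KulU is active, so *qilN* is transcribed.
So QilN is produced and active.
ZorQ is constitutively active in this strain.
Citrulline is present, so BexD is inactive.
Required activator BexD is absent, so *vorY* is not transcribed.
So VorY is not produced.
Required activator VorY is absent, so *yilB* is not transcribed.
So YilB is not produced.
No repressor is bound and QilN is active, so *dovA* is transcribed.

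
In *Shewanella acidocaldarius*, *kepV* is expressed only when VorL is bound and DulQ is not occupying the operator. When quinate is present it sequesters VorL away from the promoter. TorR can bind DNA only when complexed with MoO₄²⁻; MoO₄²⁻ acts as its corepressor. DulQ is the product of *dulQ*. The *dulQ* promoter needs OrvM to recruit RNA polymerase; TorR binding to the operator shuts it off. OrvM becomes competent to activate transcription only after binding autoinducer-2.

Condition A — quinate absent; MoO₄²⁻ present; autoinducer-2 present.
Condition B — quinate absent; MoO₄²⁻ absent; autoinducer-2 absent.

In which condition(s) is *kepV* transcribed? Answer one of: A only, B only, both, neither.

Condition A:
Quinate is absent, so VorL is active.
MoO₄²⁻ is present, so TorR is active.
Autoinducer-2 is present, so OrvM is active.
With repressor TorR bound, *dulQ* is not transcribed.
So DulQ is not produced.
No repressor is bound and VorL is active, so *kepV* is transcribed.
→ *kepV* is ON in A.
Condition B:
Quinate is absent, so VorL is active.
MoO₄²⁻ is absent, so TorR is inactive.
Autoinducer-2 is absent, so OrvM is inactive.
Required activator OrvM is absent, so *dulQ* is not transcribed.
So DulQ is not produced.
No repressor is bound and VorL is active, so *kepV* is transcribed.
→ *kepV* is ON in B.

both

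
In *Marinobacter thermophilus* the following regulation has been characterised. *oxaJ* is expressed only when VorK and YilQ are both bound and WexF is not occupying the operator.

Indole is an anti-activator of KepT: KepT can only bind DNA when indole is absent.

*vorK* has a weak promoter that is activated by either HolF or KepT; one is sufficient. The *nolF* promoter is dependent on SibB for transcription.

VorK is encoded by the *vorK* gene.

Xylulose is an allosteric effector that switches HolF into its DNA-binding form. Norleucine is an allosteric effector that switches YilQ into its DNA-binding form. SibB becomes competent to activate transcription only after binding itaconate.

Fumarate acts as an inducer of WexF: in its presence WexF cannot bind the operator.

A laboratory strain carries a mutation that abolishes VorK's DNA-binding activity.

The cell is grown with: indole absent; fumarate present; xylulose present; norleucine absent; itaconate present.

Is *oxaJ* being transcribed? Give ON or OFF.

Fumarate is present, so WexF is inactive.
VorK is non-functional in this strain, so it has no effect.
Norleucine is absent, so YilQ is inactive.
Required activator VorK is absent, so *oxaJ* is not transcribed.

OFF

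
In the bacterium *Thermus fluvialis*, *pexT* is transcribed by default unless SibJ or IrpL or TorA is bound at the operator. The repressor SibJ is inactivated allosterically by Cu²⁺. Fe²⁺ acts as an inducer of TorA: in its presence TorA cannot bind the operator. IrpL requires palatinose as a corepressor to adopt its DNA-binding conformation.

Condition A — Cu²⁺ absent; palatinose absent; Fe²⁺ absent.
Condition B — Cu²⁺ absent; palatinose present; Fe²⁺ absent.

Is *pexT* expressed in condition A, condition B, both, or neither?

neither

Condition A:
Cu²⁺ is absent, so SibJ is active.
Palatinose is absent, so IrpL is inactive.
Fe²⁺ is absent, so TorA is active.
With repressor SibJ bound, *pexT* is not transcribed.
→ *pexT* is OFF in A.
Condition B:
Cu²⁺ is absent, so SibJ is active.
Palatinose is present, so IrpL is active.
Fe²⁺ is absent, so TorA is active.
With repressor SibJ bound, *pexT* is not transcribed.
→ *pexT* is OFF in B.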